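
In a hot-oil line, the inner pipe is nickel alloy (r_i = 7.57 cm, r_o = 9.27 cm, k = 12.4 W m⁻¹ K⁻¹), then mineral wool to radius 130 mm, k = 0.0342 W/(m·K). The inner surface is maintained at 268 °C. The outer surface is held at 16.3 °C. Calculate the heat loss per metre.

Q' = 160 W/m

Treat each layer as a resistance in series:
  R'_nickel alloy = ln(0.0927/0.0757)/(2πk) = 0.2026/(2π·12.4) = 0.002600 m·K/W
  R'_mineral wool = ln(0.130/0.0927)/(2πk) = 0.3382/(2π·0.0342) = 1.574 m·K/W
ΣR = 0.002600 + 1.574 = 1.577 m·K/W
Q' = ΔT/ΣR = (268 °C − 16.3 °C)/1.577 = 160 W/m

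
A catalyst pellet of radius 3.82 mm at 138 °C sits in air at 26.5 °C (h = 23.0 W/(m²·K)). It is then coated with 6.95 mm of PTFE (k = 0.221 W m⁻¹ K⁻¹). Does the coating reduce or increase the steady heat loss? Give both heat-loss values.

increases: 0.470 → 1.23 W

Critical radius for a sphere: r_cr = 2k/h = 0.0192 m = 1.92 cm.
Outer radius after coating: r₂ = 0.00382 + 0.00695 = 0.01077 m.
Since r₁ < r_cr and r₂ ≤ r_cr, the coating moves toward the maximum at r_cr — heat loss rises.
Bare: R = 1/(4πr₁²h) = 237.1 K/W; Q = 111.5/237.1 = 0.470 W.
Coated: R = R_cond + R_conv = 90.66 K/W; Q = 111.5/90.66 = 1.23 W.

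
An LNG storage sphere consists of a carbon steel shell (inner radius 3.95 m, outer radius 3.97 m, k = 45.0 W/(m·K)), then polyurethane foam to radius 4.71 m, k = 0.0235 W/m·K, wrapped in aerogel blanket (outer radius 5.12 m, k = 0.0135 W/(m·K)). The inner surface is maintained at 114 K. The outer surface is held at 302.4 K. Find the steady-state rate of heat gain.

Q = 804 W

Resistance network (inner→outer):
  R_carbon steel = (1/3.95 − 1/3.97)/(4πk) = 0.001275/(4π·45.0) = 2.255×10^-6 K/W
  R_polyurethane foam = (1/3.97 − 1/4.71)/(4πk) = 0.03957/(4π·0.0235) = 0.1340 K/W
  R_aerogel blanket = (1/4.71 − 1/5.12)/(4πk) = 0.01700/(4π·0.0135) = 0.1002 K/W
ΣR = 2.255×10^-6 + 0.1340 + 0.1002 = 0.2342 K/W
Q = ΔT/ΣR = (114 K − 302.4 K)/0.2342 = -804 W
(Negative Q ⇒ heat flows inward; heat gain = 804 W.)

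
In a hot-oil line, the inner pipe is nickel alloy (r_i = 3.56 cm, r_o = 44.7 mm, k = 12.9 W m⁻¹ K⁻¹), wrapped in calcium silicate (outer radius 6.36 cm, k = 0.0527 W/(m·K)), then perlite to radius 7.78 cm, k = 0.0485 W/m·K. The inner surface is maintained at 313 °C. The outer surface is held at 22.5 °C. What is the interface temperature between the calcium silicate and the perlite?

T = 134 °C

Treat each layer as a resistance in series:
  R'_nickel alloy = ln(0.0447/0.0356)/(2πk) = 0.2276/(2π·12.9) = 0.002808 m·K/W
  R'_calcium silicate = ln(0.0636/0.0447)/(2πk) = 0.3526/(2π·0.0527) = 1.065 m·K/W
  R'_perlite = ln(0.0778/0.0636)/(2πk) = 0.2015/(2π·0.0485) = 0.6613 m·K/W
ΣR = 0.002808 + 1.065 + 0.6613 = 1.729 m·K/W
Q' = ΔT/ΣR = (313 °C − 22.5 °C)/1.729 = 168.0 W/m
From the inner boundary to the calcium silicate/perlite interface, ΣR_partial = 1.068 m·K/W.
T_interface = T_in − Q'·ΣR_partial = 313 °C − (168.0)(1.068) = 134 °C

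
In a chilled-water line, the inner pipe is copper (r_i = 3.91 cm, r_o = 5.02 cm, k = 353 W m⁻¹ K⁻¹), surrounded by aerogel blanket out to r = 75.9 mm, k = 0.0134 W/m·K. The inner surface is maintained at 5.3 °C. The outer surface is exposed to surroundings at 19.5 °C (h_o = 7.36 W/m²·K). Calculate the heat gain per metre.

Resistance network (inner→outer):
  R'_copper = ln(0.0502/0.0391)/(2πk) = 0.2499/(2π·353) = 1.127×10^-4 m·K/W
  R'_aerogel blanket = ln(0.0759/0.0502)/(2πk) = 0.4134/(2π·0.0134) = 4.910 m·K/W
  R'_conv,out = 1/(2πr h) = 1/(2π·0.0759·7.36) = 0.2849 m·K/W
ΣR = 1.127×10^-4 + 4.910 + 0.2849 = 5.195 m·K/W
Q' = ΔT/ΣR = (5.3 °C − 19.5 °C)/5.195 = -2.73 W/m
(Negative Q' ⇒ heat flows inward; heat gain = 2.73 W/m.)

Q' = 2.73 W/m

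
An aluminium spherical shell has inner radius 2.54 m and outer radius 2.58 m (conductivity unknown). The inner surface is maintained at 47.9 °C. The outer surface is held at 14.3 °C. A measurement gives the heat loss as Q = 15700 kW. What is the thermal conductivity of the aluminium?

ΣR = ΔT/Q = |47.9 − 14.3|/1.57×10^7 = 2.140×10^-6 K/W
(1/r₁−1/r₂)/(4πk) = 2.140×10^-6 ⇒ k = 0.006104/(4π·2.140×10^-6) = 227 W/m·K

k = 227 W/m·K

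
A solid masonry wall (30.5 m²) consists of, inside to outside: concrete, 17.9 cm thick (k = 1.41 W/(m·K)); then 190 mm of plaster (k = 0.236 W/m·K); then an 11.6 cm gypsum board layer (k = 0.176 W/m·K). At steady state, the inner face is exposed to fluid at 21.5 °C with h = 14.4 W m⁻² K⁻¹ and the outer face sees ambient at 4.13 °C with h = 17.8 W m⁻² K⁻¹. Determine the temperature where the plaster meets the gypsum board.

T = 11.4 °C

Treat each layer as a resistance in series:
  R_conv,in = 1/(hA) = 1/(14.4·30.5) = 0.002277 K/W
  R_concrete = L/(kA) = 0.179/(1.41·30.5) = 0.004162 K/W
  R_plaster = L/(kA) = 0.190/(0.236·30.5) = 0.02640 K/W
  R_gypsum board = L/(kA) = 0.116/(0.176·30.5) = 0.02161 K/W
  R_conv,out = 1/(hA) = 1/(17.8·30.5) = 0.001842 K/W
ΣR = 0.002277 + 0.004162 + 0.02640 + 0.02161 + 0.001842 = 0.05629 K/W
Q = ΔT/ΣR = (21.5 °C − 4.13 °C)/0.05629 = 308.6 W
From the inner boundary to the plaster/gypsum board interface, ΣR_partial = 0.03284 K/W.
T_interface = T_in − Q·ΣR_partial = 21.5 °C − (308.6)(0.03284) = 11.4 °C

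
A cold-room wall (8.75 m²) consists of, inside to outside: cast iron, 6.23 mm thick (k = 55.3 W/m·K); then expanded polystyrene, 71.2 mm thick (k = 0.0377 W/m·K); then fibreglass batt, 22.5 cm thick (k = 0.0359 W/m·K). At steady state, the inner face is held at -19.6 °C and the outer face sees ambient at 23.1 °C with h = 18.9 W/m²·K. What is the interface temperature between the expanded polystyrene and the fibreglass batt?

T = -9.78 °C

Treat each layer as a resistance in series:
  R_cast iron = L/(kA) = 0.00623/(55.3·8.75) = 1.288×10^-5 K/W
  R_expanded polystyrene = L/(kA) = 0.0712/(0.0377·8.75) = 0.2158 K/W
  R_fibreglass batt = L/(kA) = 0.225/(0.0359·8.75) = 0.7163 K/W
  R_conv,out = 1/(hA) = 1/(18.9·8.75) = 0.006047 K/W
ΣR = 1.288×10^-5 + 0.2158 + 0.7163 + 0.006047 = 0.9382 K/W
Q = ΔT/ΣR = (-19.6 °C − 23.1 °C)/0.9382 = -45.51 W
From the inner boundary to the expanded polystyrene/fibreglass batt interface, ΣR_partial = 0.2158 K/W.
T_interface = T_in − Q·ΣR_partial = -19.6 °C − (-45.51)(0.2158) = -9.78 °C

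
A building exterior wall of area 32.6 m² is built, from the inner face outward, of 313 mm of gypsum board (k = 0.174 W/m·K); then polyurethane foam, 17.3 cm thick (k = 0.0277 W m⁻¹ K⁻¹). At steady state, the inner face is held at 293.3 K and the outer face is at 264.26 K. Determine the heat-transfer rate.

Series thermal resistances, inner to outer:
  R_gypsum board = L/(kA) = 0.313/(0.174·32.6) = 0.05518 K/W
  R_polyurethane foam = L/(kA) = 0.173/(0.0277·32.6) = 0.1916 K/W
ΣR = 0.05518 + 0.1916 = 0.2468 K/W
Q = ΔT/ΣR = (293.3 K − 264.26 K)/0.2468 = 118 W

Q = 118 W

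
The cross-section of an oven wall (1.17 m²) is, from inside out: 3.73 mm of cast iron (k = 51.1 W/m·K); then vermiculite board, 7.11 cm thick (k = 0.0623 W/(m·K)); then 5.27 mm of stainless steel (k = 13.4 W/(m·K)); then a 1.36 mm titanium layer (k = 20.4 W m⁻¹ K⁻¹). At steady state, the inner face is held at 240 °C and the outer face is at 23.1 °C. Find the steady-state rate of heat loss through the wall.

Q = 222 W

Series thermal resistances, inner to outer:
  R_cast iron = L/(kA) = 0.00373/(51.1·1.17) = 6.239×10^-5 K/W
  R_vermiculite board = L/(kA) = 0.0711/(0.0623·1.17) = 0.9754 K/W
  R_stainless steel = L/(kA) = 0.00527/(13.4·1.17) = 3.361×10^-4 K/W
  R_titanium = L/(kA) = 0.00136/(20.4·1.17) = 5.698×10^-5 K/W
ΣR = 6.239×10^-5 + 0.9754 + 3.361×10^-4 + 5.698×10^-5 = 0.9759 K/W
Q = ΔT/ΣR = (240 °C − 23.1 °C)/0.9759 = 222 W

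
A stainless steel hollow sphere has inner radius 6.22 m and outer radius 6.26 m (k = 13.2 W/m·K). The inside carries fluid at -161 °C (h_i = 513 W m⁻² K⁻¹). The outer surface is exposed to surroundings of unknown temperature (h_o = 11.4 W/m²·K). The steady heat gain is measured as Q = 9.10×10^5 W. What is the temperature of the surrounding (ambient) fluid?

Sum the resistances:
  R_conv,in = 1/(4πr²h) = 1/(4π·6.22²·513) = 4.010×10^-6 K/W
  R_stainless steel = (1/6.22 − 1/6.26)/(4πk) = 0.001027/(4π·13.2) = 6.193×10^-6 K/W
  R_conv,out = 1/(4πr²h) = 1/(4π·6.26²·11.4) = 1.781×10^-4 K/W
ΣR = 1.883×10^-4 K/W
ΔT = Q·ΣR = 9.10×10^5 × 1.883×10^-4 = 171.4 K
Heat flows inward, so T_out = T_in + ΔT = -161 + 171.4 = 10.4 °C

T_out = 10.4 °C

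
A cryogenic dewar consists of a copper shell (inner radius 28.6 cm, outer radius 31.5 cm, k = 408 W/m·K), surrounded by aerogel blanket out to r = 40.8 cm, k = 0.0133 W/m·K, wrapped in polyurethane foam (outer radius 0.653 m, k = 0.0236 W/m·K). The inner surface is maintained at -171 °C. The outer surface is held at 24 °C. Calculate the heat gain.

Q = 26.2 W

Resistance network (inner→outer):
  R_copper = (1/0.286 − 1/0.315)/(4πk) = 0.3219/(4π·408) = 6.278×10^-5 K/W
  R_aerogel blanket = (1/0.315 − 1/0.408)/(4πk) = 0.7236/(4π·0.0133) = 4.330 K/W
  R_polyurethane foam = (1/0.408 − 1/0.653)/(4πk) = 0.9196/(4π·0.0236) = 3.101 K/W
ΣR = 6.278×10^-5 + 4.330 + 3.101 = 7.431 K/W
Q = ΔT/ΣR = (-171 °C − 24 °C)/7.431 = -26.2 W
(Negative Q ⇒ heat flows inward; heat gain = 26.2 W.)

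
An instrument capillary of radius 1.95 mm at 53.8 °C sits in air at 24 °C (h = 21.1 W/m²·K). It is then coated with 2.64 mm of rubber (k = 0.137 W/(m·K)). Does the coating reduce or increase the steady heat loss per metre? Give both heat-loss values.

increases: 7.70 → 11.3 W/m

Critical radius for a cylinder: r_cr = k/h = 0.00649 m = 0.649 cm.
Outer radius after coating: r₂ = 0.00195 + 0.00264 = 0.00459 m.
Since r₁ < r_cr and r₂ ≤ r_cr, the coating moves toward the maximum at r_cr — heat loss rises.
Bare: R = 1/(2πr₁h) = 3.868 m·K/W; Q = 29.8/3.868 = 7.70 W/m.
Coated: R = R_cond + R_conv = 2.638 m·K/W; Q = 29.8/2.638 = 11.3 W/m.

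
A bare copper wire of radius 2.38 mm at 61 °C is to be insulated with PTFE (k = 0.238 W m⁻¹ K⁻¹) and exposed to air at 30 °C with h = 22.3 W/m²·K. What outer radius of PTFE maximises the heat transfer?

For a cylinder, r_cr = k_ins/h = 0.238/22.3 = 0.0107 m = 1.07 cm

r_cr = 1.07 cm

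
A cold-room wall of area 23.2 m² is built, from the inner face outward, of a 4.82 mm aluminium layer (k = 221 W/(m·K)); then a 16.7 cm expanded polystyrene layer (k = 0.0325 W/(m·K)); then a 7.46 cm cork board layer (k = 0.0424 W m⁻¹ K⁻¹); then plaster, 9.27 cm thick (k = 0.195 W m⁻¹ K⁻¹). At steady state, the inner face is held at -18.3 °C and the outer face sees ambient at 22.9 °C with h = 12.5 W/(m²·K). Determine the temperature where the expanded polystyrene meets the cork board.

Resistance network (inner→outer):
  R_aluminium = L/(kA) = 0.00482/(221·23.2) = 9.401×10^-7 K/W
  R_expanded polystyrene = L/(kA) = 0.167/(0.0325·23.2) = 0.2215 K/W
  R_cork board = L/(kA) = 0.0746/(0.0424·23.2) = 0.07584 K/W
  R_plaster = L/(kA) = 0.0927/(0.195·23.2) = 0.02049 K/W
  R_conv,out = 1/(hA) = 1/(12.5·23.2) = 0.003448 K/W
ΣR = 9.401×10^-7 + 0.2215 + 0.07584 + 0.02049 + 0.003448 = 0.3213 K/W
Q = ΔT/ΣR = (-18.3 °C − 22.9 °C)/0.3213 = -128.2 W
From the inner boundary to the expanded polystyrene/cork board interface, ΣR_partial = 0.2215 K/W.
T_interface = T_in − Q·ΣR_partial = -18.3 °C − (-128.2)(0.2215) = 10.1 °C

T = 10.1 °C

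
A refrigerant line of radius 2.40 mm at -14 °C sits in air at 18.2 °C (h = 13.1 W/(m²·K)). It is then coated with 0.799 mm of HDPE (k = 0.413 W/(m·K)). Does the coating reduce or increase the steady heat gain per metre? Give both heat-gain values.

increases: 6.36 → 8.24 W/m

Critical radius for a cylinder: r_cr = k/h = 0.0315 m = 3.15 cm.
Outer radius after coating: r₂ = 0.00240 + 7.99×10^-4 = 0.003199 m.
Since r₁ < r_cr and r₂ ≤ r_cr, the coating moves toward the maximum at r_cr — heat gain rises.
Bare: R = 1/(2πr₁h) = 5.062 m·K/W; Q = 32.2/5.062 = 6.36 W/m.
Coated: R = R_cond + R_conv = 3.909 m·K/W; Q = 32.2/3.909 = 8.24 W/m.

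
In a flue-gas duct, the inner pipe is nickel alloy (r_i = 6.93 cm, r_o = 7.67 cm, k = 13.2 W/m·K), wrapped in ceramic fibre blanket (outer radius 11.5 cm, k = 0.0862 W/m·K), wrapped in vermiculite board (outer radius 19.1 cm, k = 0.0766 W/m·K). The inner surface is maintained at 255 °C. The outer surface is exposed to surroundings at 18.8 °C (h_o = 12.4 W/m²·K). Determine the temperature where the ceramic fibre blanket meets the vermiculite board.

T = 160 °C

Treat each layer as a resistance in series:
  R'_nickel alloy = ln(0.0767/0.0693)/(2πk) = 0.1015/(2π·13.2) = 0.001223 m·K/W
  R'_ceramic fibre blanket = ln(0.115/0.0767)/(2πk) = 0.4050/(2π·0.0862) = 0.7478 m·K/W
  R'_vermiculite board = ln(0.191/0.115)/(2πk) = 0.5073/(2π·0.0766) = 1.054 m·K/W
  R'_conv,out = 1/(2πr h) = 1/(2π·0.191·12.4) = 0.06720 m·K/W
ΣR = 0.001223 + 0.7478 + 1.054 + 0.06720 = 1.870 m·K/W
Q' = ΔT/ΣR = (255 °C − 18.8 °C)/1.870 = 126.3 W/m
From the inner boundary to the ceramic fibre blanket/vermiculite board interface, ΣR_partial = 0.7490 m·K/W.
T_interface = T_in − Q'·ΣR_partial = 255 °C − (126.3)(0.7490) = 160 °C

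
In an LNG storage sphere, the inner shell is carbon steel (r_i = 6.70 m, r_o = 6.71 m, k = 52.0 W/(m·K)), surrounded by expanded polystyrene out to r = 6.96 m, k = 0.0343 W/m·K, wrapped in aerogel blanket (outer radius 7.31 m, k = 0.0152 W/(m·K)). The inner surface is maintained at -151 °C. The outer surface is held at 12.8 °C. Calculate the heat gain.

Q = 3380 W

Treat each layer as a resistance in series:
  R_carbon steel = (1/6.70 − 1/6.71)/(4πk) = 2.224×10^-4/(4π·52.0) = 3.404×10^-7 K/W
  R_expanded polystyrene = (1/6.71 − 1/6.96)/(4πk) = 0.005353/(4π·0.0343) = 0.01242 K/W
  R_aerogel blanket = (1/6.96 − 1/7.31)/(4πk) = 0.006879/(4π·0.0152) = 0.03602 K/W
ΣR = 3.404×10^-7 + 0.01242 + 0.03602 = 0.04844 K/W
Q = ΔT/ΣR = (-151 °C − 12.8 °C)/0.04844 = -3380 W
(Negative Q ⇒ heat flows inward; heat gain = 3380 W.)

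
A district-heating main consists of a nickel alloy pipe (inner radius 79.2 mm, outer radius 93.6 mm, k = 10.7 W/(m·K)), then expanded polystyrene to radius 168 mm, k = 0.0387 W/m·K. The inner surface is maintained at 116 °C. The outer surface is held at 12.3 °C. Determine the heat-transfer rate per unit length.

Resistance network (inner→outer):
  R'_nickel alloy = ln(0.0936/0.0792)/(2πk) = 0.1671/(2π·10.7) = 0.002485 m·K/W
  R'_expanded polystyrene = ln(0.168/0.0936)/(2πk) = 0.5849/(2π·0.0387) = 2.406 m·K/W
ΣR = 0.002485 + 2.406 = 2.408 m·K/W
Q' = ΔT/ΣR = (116 °C − 12.3 °C)/2.408 = 43.1 W/m

Q' = 43.1 W/m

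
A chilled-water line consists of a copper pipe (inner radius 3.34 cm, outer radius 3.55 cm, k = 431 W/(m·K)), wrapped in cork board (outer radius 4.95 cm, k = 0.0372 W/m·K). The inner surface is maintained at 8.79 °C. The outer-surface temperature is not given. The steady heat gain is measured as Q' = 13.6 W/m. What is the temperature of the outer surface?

T_out = 28.1 °C

Series resistances:
  R'_copper = ln(0.0355/0.0334)/(2πk) = 0.06098/(2π·431) = 2.252×10^-5 m·K/W
  R'_cork board = ln(0.0495/0.0355)/(2πk) = 0.3324/(2π·0.0372) = 1.422 m·K/W
ΣR = 1.422 m·K/W
ΔT = Q'·ΣR = 13.6 × 1.422 = 19.34 K
Heat flows inward, so T_out = T_in + ΔT = 8.79 + 19.34 = 28.1 °C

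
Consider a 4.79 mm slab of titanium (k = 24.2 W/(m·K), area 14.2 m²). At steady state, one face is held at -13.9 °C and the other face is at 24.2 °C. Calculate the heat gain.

Q = 2730 kW

Q = kA·ΔT/L = 24.2 × 14.2 × |-13.9 °C − 24.2 °C| / 0.00479 = 2.73×10^6 W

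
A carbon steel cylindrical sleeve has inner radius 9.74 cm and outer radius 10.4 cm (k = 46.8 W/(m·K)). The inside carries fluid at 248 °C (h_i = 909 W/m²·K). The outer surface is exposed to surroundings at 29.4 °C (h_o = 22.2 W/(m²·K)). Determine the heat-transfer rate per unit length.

Q' = 3080 W/m

Series thermal resistances, inner to outer:
  R'_conv,in = 1/(2πr h) = 1/(2π·0.0974·909) = 0.001798 m·K/W
  R'_carbon steel = ln(0.104/0.0974)/(2πk) = 0.06556/(2π·46.8) = 2.230×10^-4 m·K/W
  R'_conv,out = 1/(2πr h) = 1/(2π·0.104·22.2) = 0.06893 m·K/W
ΣR = 0.001798 + 2.230×10^-4 + 0.06893 = 0.07095 m·K/W
Q' = ΔT/ΣR = (248 °C − 29.4 °C)/0.07095 = 3080 W/m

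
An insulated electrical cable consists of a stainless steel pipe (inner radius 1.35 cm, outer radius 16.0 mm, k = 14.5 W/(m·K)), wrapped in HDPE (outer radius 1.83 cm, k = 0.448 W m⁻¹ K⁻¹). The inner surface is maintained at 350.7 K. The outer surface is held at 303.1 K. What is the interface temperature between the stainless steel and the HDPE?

Resistance network (inner→outer):
  R'_stainless steel = ln(0.0160/0.0135)/(2πk) = 0.1699/(2π·14.5) = 0.001865 m·K/W
  R'_HDPE = ln(0.0183/0.0160)/(2πk) = 0.1343/(2π·0.448) = 0.04772 m·K/W
ΣR = 0.001865 + 0.04772 = 0.04958 m·K/W
Q' = ΔT/ΣR = (350.7 K − 303.1 K)/0.04958 = 960.1 W/m
From the inner boundary to the stainless steel/HDPE interface, ΣR_partial = 0.001865 m·K/W.
T_interface = T_in − Q'·ΣR_partial = 350.7 K − (960.1)(0.001865) = 348.9 K

T = 348.9 K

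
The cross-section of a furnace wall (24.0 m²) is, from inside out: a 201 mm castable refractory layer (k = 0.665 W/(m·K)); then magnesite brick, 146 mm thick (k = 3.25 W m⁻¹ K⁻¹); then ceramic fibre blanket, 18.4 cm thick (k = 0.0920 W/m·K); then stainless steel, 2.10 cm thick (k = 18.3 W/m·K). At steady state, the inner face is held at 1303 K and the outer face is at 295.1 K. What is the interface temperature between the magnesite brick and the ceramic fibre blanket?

Resistance network (inner→outer):
  R_castable refractory = L/(kA) = 0.201/(0.665·24.0) = 0.01259 K/W
  R_magnesite brick = L/(kA) = 0.146/(3.25·24.0) = 0.001872 K/W
  R_ceramic fibre blanket = L/(kA) = 0.184/(0.0920·24.0) = 0.08333 K/W
  R_stainless steel = L/(kA) = 0.0210/(18.3·24.0) = 4.781×10^-5 K/W
ΣR = 0.01259 + 0.001872 + 0.08333 + 4.781×10^-5 = 0.09784 K/W
Q = ΔT/ΣR = (1303 K − 295.1 K)/0.09784 = 10300 W
From the inner boundary to the magnesite brick/ceramic fibre blanket interface, ΣR_partial = 0.01446 K/W.
T_interface = T_in − Q·ΣR_partial = 1303 K − (10300)(0.01446) = 1154 K

T = 1154 K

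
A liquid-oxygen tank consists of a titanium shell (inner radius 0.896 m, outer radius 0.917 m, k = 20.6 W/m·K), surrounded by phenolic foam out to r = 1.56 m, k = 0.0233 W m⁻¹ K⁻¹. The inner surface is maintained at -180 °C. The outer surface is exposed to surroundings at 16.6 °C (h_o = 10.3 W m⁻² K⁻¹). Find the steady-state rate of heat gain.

Resistance network (inner→outer):
  R_titanium = (1/0.896 − 1/0.917)/(4πk) = 0.02556/(4π·20.6) = 9.873×10^-5 K/W
  R_phenolic foam = (1/0.917 − 1/1.56)/(4πk) = 0.4495/(4π·0.0233) = 1.535 K/W
  R_conv,out = 1/(4πr²h) = 1/(4π·1.56²·10.3) = 0.003175 K/W
ΣR = 9.873×10^-5 + 1.535 + 0.003175 = 1.538 K/W
Q = ΔT/ΣR = (-180 °C − 16.6 °C)/1.538 = -128 W
(Negative Q ⇒ heat flows inward; heat gain = 128 W.)

Q = 128 W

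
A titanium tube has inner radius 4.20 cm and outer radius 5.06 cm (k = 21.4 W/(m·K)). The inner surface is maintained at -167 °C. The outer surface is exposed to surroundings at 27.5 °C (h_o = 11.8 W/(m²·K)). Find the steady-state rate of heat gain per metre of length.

Q' = 726 W/m

Series thermal resistances, inner to outer:
  R'_titanium = ln(0.0506/0.0420)/(2πk) = 0.1863/(2π·21.4) = 0.001385 m·K/W
  R'_conv,out = 1/(2πr h) = 1/(2π·0.0506·11.8) = 0.2666 m·K/W
ΣR = 0.001385 + 0.2666 = 0.2680 m·K/W
Q' = ΔT/ΣR = (-167 °C − 27.5 °C)/0.2680 = -726 W/m
(Negative Q' ⇒ heat flows inward; heat gain = 726 W/m.)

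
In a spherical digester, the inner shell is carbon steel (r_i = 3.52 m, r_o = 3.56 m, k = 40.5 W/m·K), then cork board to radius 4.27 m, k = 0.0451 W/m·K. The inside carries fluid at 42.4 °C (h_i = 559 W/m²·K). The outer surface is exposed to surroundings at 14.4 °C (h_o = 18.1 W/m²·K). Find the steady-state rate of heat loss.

Q = 339 W

Resistance network (inner→outer):
  R_conv,in = 1/(4πr²h) = 1/(4π·3.52²·559) = 1.149×10^-5 K/W
  R_carbon steel = (1/3.52 − 1/3.56)/(4πk) = 0.003192/(4π·40.5) = 6.272×10^-6 K/W
  R_cork board = (1/3.56 − 1/4.27)/(4πk) = 0.04671/(4π·0.0451) = 0.08241 K/W
  R_conv,out = 1/(4πr²h) = 1/(4π·4.27²·18.1) = 2.411×10^-4 K/W
ΣR = 1.149×10^-5 + 6.272×10^-6 + 0.08241 + 2.411×10^-4 = 0.08267 K/W
Q = ΔT/ΣR = (42.4 °C − 14.4 °C)/0.08267 = 339 W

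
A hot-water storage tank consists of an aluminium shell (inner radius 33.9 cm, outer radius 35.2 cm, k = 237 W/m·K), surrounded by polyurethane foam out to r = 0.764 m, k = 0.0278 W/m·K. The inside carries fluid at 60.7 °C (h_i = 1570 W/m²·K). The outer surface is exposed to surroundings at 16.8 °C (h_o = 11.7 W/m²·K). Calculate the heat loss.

Treat each layer as a resistance in series:
  R_conv,in = 1/(4πr²h) = 1/(4π·0.339²·1570) = 4.411×10^-4 K/W
  R_aluminium = (1/0.339 − 1/0.352)/(4πk) = 0.1089/(4π·237) = 3.658×10^-5 K/W
  R_polyurethane foam = (1/0.352 − 1/0.764)/(4πk) = 1.532/(4π·0.0278) = 4.385 K/W
  R_conv,out = 1/(4πr²h) = 1/(4π·0.764²·11.7) = 0.01165 K/W
ΣR = 4.411×10^-4 + 3.658×10^-5 + 4.385 + 0.01165 = 4.397 K/W
Q = ΔT/ΣR = (60.7 °C − 16.8 °C)/4.397 = 9.98 W

Q = 9.98 W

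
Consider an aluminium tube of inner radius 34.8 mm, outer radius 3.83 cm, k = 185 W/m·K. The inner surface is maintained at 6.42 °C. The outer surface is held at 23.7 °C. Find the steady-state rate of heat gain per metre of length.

Q' = 210 kW/m

Q' = 2πk·ΔT/ln(r₂/r₁) = 2π × 185 × 17.28 / ln(0.0383/0.0348) = 2.10×10^5 W/m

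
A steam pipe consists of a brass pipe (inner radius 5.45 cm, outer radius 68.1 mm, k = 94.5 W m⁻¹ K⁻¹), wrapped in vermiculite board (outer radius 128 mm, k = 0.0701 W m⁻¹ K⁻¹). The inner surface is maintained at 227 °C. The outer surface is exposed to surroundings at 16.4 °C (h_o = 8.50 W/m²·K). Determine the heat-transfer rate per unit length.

Series thermal resistances, inner to outer:
  R'_brass = ln(0.0681/0.0545)/(2πk) = 0.2228/(2π·94.5) = 3.752×10^-4 m·K/W
  R'_vermiculite board = ln(0.128/0.0681)/(2πk) = 0.6311/(2π·0.0701) = 1.433 m·K/W
  R'_conv,out = 1/(2πr h) = 1/(2π·0.128·8.50) = 0.1463 m·K/W
ΣR = 3.752×10^-4 + 1.433 + 0.1463 = 1.580 m·K/W
Q' = ΔT/ΣR = (227 °C − 16.4 °C)/1.580 = 133 W/m

Q' = 133 W/m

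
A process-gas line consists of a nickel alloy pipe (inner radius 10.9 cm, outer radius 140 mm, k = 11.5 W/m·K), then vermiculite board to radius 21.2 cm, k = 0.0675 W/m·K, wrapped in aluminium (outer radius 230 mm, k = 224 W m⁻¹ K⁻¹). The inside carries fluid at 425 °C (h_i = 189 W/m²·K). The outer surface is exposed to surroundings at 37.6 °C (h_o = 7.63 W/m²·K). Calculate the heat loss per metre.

Q' = 359 W/m

Treat each layer as a resistance in series:
  R'_conv,in = 1/(2πr h) = 1/(2π·0.109·189) = 0.007726 m·K/W
  R'_nickel alloy = ln(0.140/0.109)/(2πk) = 0.2503/(2π·11.5) = 0.003464 m·K/W
  R'_vermiculite board = ln(0.212/0.140)/(2πk) = 0.4149/(2π·0.0675) = 0.9784 m·K/W
  R'_aluminium = ln(0.230/0.212)/(2πk) = 0.08149/(2π·224) = 5.790×10^-5 m·K/W
  R'_conv,out = 1/(2πr h) = 1/(2π·0.230·7.63) = 0.09069 m·K/W
ΣR = 0.007726 + 0.003464 + 0.9784 + 5.790×10^-5 + 0.09069 = 1.080 m·K/W
Q' = ΔT/ΣR = (425 °C − 37.6 °C)/1.080 = 359 W/m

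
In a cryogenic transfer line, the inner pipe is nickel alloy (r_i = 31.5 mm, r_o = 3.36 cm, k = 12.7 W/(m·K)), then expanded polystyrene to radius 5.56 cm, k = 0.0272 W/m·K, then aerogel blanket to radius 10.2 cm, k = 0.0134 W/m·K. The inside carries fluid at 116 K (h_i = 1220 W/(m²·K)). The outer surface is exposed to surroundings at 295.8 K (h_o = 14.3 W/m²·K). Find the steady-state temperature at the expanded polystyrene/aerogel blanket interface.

T = 168 K

Treat each layer as a resistance in series:
  R'_conv,in = 1/(2πr h) = 1/(2π·0.0315·1220) = 0.004141 m·K/W
  R'_nickel alloy = ln(0.0336/0.0315)/(2πk) = 0.06454/(2π·12.7) = 8.088×10^-4 m·K/W
  R'_expanded polystyrene = ln(0.0556/0.0336)/(2πk) = 0.5037/(2π·0.0272) = 2.947 m·K/W
  R'_aerogel blanket = ln(0.102/0.0556)/(2πk) = 0.6068/(2π·0.0134) = 7.207 m·K/W
  R'_conv,out = 1/(2πr h) = 1/(2π·0.102·14.3) = 0.1091 m·K/W
ΣR = 0.004141 + 8.088×10^-4 + 2.947 + 7.207 + 0.1091 = 10.27 m·K/W
Q' = ΔT/ΣR = (116 K − 295.8 K)/10.27 = -17.51 W/m
From the inner boundary to the expanded polystyrene/aerogel blanket interface, ΣR_partial = 2.952 m·K/W.
T_interface = T_in − Q'·ΣR_partial = 116 K − (-17.51)(2.952) = 168 K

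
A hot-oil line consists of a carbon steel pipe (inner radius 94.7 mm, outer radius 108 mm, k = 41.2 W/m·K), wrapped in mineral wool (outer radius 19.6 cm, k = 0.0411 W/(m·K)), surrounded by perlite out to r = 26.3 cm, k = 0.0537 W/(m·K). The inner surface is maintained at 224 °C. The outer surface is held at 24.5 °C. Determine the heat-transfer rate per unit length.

Treat each layer as a resistance in series:
  R'_carbon steel = ln(0.108/0.0947)/(2πk) = 0.1314/(2π·41.2) = 5.077×10^-4 m·K/W
  R'_mineral wool = ln(0.196/0.108)/(2πk) = 0.5960/(2π·0.0411) = 2.308 m·K/W
  R'_perlite = ln(0.263/0.196)/(2πk) = 0.2940/(2π·0.0537) = 0.8715 m·K/W
ΣR = 5.077×10^-4 + 2.308 + 0.8715 = 3.180 m·K/W
Q' = ΔT/ΣR = (224 °C − 24.5 °C)/3.180 = 62.7 W/m

Q' = 62.7 W/m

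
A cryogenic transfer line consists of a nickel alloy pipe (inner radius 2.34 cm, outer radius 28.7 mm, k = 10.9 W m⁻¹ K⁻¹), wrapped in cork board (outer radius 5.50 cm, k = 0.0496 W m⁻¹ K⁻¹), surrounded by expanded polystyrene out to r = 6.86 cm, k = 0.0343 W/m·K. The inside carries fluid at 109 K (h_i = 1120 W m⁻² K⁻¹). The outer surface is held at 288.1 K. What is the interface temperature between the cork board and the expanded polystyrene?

Resistance network (inner→outer):
  R'_conv,in = 1/(2πr h) = 1/(2π·0.0234·1120) = 0.006073 m·K/W
  R'_nickel alloy = ln(0.0287/0.0234)/(2πk) = 0.2042/(2π·10.9) = 0.002981 m·K/W
  R'_cork board = ln(0.0550/0.0287)/(2πk) = 0.6504/(2π·0.0496) = 2.087 m·K/W
  R'_expanded polystyrene = ln(0.0686/0.0550)/(2πk) = 0.2210/(2π·0.0343) = 1.025 m·K/W
ΣR = 0.006073 + 0.002981 + 2.087 + 1.025 = 3.121 m·K/W
Q' = ΔT/ΣR = (109 K − 288.1 K)/3.121 = -57.39 W/m
From the inner boundary to the cork board/expanded polystyrene interface, ΣR_partial = 2.096 m·K/W.
T_interface = T_in − Q'·ΣR_partial = 109 K − (-57.39)(2.096) = 229.3 K

T = 229.3 K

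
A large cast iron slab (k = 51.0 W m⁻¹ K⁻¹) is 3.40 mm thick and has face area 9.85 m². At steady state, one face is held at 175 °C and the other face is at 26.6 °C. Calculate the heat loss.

Q = 21900 kW

Q = kA·ΔT/L = 51.0 × 9.85 × |175 °C − 26.6 °C| / 0.00340 = 2.19×10^7 W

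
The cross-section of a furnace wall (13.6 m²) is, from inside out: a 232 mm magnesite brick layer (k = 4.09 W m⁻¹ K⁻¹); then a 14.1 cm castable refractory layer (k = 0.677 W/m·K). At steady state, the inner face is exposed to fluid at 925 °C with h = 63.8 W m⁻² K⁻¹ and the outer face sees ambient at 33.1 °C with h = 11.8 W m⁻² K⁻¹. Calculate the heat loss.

Q = 33.2 kW

Treat each layer as a resistance in series:
  R_conv,in = 1/(hA) = 1/(63.8·13.6) = 0.001152 K/W
  R_magnesite brick = L/(kA) = 0.232/(4.09·13.6) = 0.004171 K/W
  R_castable refractory = L/(kA) = 0.141/(0.677·13.6) = 0.01531 K/W
  R_conv,out = 1/(hA) = 1/(11.8·13.6) = 0.006231 K/W
ΣR = 0.001152 + 0.004171 + 0.01531 + 0.006231 = 0.02686 K/W
Q = ΔT/ΣR = (925 °C − 33.1 °C)/0.02686 = 33200 W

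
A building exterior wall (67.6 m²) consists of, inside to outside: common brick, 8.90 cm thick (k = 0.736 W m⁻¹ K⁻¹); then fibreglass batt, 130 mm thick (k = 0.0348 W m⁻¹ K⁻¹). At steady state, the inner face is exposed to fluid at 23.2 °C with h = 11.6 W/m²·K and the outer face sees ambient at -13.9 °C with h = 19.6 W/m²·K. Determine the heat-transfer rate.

Treat each layer as a resistance in series:
  R_conv,in = 1/(hA) = 1/(11.6·67.6) = 0.001275 K/W
  R_common brick = L/(kA) = 0.0890/(0.736·67.6) = 0.001789 K/W
  R_fibreglass batt = L/(kA) = 0.130/(0.0348·67.6) = 0.05526 K/W
  R_conv,out = 1/(hA) = 1/(19.6·67.6) = 7.547×10^-4 K/W
ΣR = 0.001275 + 0.001789 + 0.05526 + 7.547×10^-4 = 0.05908 K/W
Q = ΔT/ΣR = (23.2 °C − -13.9 °C)/0.05908 = 628 W

Q = 628 W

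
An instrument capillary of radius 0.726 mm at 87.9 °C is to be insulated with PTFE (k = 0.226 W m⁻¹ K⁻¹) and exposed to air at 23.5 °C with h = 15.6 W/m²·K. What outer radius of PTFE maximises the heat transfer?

r_cr = 1.45 cm

For a cylinder, r_cr = k_ins/h = 0.226/15.6 = 0.0145 m = 1.45 cm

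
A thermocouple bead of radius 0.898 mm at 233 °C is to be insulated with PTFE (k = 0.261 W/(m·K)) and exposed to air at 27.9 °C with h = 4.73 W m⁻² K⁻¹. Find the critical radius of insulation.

r_cr = 11.0 cm

For a sphere, r_cr = 2k_ins/h = 2·0.261/4.73 = 0.110 m = 11.0 cm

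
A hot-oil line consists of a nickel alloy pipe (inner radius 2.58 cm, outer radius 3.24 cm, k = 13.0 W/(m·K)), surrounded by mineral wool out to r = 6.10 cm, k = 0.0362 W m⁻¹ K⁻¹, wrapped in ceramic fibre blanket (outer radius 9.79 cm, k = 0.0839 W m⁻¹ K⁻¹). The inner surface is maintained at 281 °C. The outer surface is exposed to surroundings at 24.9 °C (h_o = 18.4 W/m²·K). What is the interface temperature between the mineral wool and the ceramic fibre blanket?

T = 91.9 °C

Resistance network (inner→outer):
  R'_nickel alloy = ln(0.0324/0.0258)/(2πk) = 0.2278/(2π·13.0) = 0.002789 m·K/W
  R'_mineral wool = ln(0.0610/0.0324)/(2πk) = 0.6327/(2π·0.0362) = 2.782 m·K/W
  R'_ceramic fibre blanket = ln(0.0979/0.0610)/(2πk) = 0.4731/(2π·0.0839) = 0.8974 m·K/W
  R'_conv,out = 1/(2πr h) = 1/(2π·0.0979·18.4) = 0.08835 m·K/W
ΣR = 0.002789 + 2.782 + 0.8974 + 0.08835 = 3.771 m·K/W
Q' = ΔT/ΣR = (281 °C − 24.9 °C)/3.771 = 67.91 W/m
From the inner boundary to the mineral wool/ceramic fibre blanket interface, ΣR_partial = 2.785 m·K/W.
T_interface = T_in − Q'·ΣR_partial = 281 °C − (67.91)(2.785) = 91.9 °C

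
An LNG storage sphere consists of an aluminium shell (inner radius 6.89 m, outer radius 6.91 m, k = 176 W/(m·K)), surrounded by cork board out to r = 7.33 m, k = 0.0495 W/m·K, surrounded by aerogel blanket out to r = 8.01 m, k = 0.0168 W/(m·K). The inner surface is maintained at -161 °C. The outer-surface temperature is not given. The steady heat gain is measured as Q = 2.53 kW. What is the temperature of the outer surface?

Series resistances:
  R_aluminium = (1/6.89 − 1/6.91)/(4πk) = 4.201×10^-4/(4π·176) = 1.899×10^-7 K/W
  R_cork board = (1/6.91 − 1/7.33)/(4πk) = 0.008292/(4π·0.0495) = 0.01333 K/W
  R_aerogel blanket = (1/7.33 − 1/8.01)/(4πk) = 0.01158/(4π·0.0168) = 0.05486 K/W
ΣR = 0.06819 K/W
ΔT = Q·ΣR = 2530 × 0.06819 = 172.5 K
Heat flows inward, so T_out = T_in + ΔT = -161 + 172.5 = 11.5 °C

T_out = 11.5 °C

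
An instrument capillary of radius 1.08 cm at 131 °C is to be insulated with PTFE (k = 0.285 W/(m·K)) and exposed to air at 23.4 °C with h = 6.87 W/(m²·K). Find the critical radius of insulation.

r_cr = 4.15 cm

For a cylinder, r_cr = k_ins/h = 0.285/6.87 = 0.0415 m = 4.15 cm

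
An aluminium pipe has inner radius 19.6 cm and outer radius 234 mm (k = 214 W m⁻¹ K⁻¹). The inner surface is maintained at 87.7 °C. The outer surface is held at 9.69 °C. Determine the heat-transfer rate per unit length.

Q' = 592 kW/m

Q' = 2πk·ΔT/ln(r₂/r₁) = 2π × 214 × 78.01 / ln(0.234/0.196) = 5.92×10^5 W/m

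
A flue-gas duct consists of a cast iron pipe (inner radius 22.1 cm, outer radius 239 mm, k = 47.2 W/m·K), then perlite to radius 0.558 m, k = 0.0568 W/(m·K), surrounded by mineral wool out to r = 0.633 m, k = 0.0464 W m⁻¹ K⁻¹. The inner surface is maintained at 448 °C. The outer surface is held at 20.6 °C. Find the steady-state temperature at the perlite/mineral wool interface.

T = 86.4 °C

Treat each layer as a resistance in series:
  R'_cast iron = ln(0.239/0.221)/(2πk) = 0.07830/(2π·47.2) = 2.640×10^-4 m·K/W
  R'_perlite = ln(0.558/0.239)/(2πk) = 0.8479/(2π·0.0568) = 2.376 m·K/W
  R'_mineral wool = ln(0.633/0.558)/(2πk) = 0.1261/(2π·0.0464) = 0.4326 m·K/W
ΣR = 2.640×10^-4 + 2.376 + 0.4326 = 2.809 m·K/W
Q' = ΔT/ΣR = (448 °C − 20.6 °C)/2.809 = 152.2 W/m
From the inner boundary to the perlite/mineral wool interface, ΣR_partial = 2.376 m·K/W.
T_interface = T_in − Q'·ΣR_partial = 448 °C − (152.2)(2.376) = 86.4 °C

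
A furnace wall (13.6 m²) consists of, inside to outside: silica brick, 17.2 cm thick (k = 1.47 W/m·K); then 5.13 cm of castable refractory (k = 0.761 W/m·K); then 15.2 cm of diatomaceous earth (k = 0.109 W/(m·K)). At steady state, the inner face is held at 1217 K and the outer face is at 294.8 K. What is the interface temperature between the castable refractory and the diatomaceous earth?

T = 1109 K

Series thermal resistances, inner to outer:
  R_silica brick = L/(kA) = 0.172/(1.47·13.6) = 0.008603 K/W
  R_castable refractory = L/(kA) = 0.0513/(0.761·13.6) = 0.004957 K/W
  R_diatomaceous earth = L/(kA) = 0.152/(0.109·13.6) = 0.1025 K/W
ΣR = 0.008603 + 0.004957 + 0.1025 = 0.1161 K/W
Q = ΔT/ΣR = (1217 K − 294.8 K)/0.1161 = 7943 W
From the inner boundary to the castable refractory/diatomaceous earth interface, ΣR_partial = 0.01356 K/W.
T_interface = T_in − Q·ΣR_partial = 1217 K − (7943)(0.01356) = 1109 K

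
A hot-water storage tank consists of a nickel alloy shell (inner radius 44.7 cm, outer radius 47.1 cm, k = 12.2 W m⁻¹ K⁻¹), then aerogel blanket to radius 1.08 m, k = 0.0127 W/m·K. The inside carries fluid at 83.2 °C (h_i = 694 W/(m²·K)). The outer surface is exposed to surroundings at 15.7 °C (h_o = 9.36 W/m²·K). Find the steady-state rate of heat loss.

Q = 8.99 W

Treat each layer as a resistance in series:
  R_conv,in = 1/(4πr²h) = 1/(4π·0.447²·694) = 5.739×10^-4 K/W
  R_nickel alloy = (1/0.447 − 1/0.471)/(4πk) = 0.1140/(4π·12.2) = 7.436×10^-4 K/W
  R_aerogel blanket = (1/0.471 − 1/1.08)/(4πk) = 1.197/(4π·0.0127) = 7.502 K/W
  R_conv,out = 1/(4πr²h) = 1/(4π·1.08²·9.36) = 0.007289 K/W
ΣR = 5.739×10^-4 + 7.436×10^-4 + 7.502 + 0.007289 = 7.511 K/W
Q = ΔT/ΣR = (83.2 °C − 15.7 °C)/7.511 = 8.99 W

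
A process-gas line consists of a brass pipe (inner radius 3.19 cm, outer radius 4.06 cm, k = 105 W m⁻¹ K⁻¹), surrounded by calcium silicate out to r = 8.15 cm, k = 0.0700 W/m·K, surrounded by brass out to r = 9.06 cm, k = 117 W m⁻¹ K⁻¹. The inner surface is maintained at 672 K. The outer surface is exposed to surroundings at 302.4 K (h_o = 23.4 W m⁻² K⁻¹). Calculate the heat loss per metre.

Q' = 223 W/m

Resistance network (inner→outer):
  R'_brass = ln(0.0406/0.0319)/(2πk) = 0.2412/(2π·105) = 3.655×10^-4 m·K/W
  R'_calcium silicate = ln(0.0815/0.0406)/(2πk) = 0.6968/(2π·0.0700) = 1.584 m·K/W
  R'_brass = ln(0.0906/0.0815)/(2πk) = 0.1059/(2π·117) = 1.440×10^-4 m·K/W
  R'_conv,out = 1/(2πr h) = 1/(2π·0.0906·23.4) = 0.07507 m·K/W
ΣR = 3.655×10^-4 + 1.584 + 1.440×10^-4 + 0.07507 = 1.660 m·K/W
Q' = ΔT/ΣR = (672 K − 302.4 K)/1.660 = 223 W/m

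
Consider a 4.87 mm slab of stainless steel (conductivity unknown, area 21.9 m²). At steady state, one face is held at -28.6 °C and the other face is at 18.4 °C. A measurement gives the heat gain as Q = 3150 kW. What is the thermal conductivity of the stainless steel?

k = 14.9 W/m·K

ΣR = ΔT/Q = |-28.6 − 18.4|/3.15×10^6 = 1.492×10^-5 K/W
L/(kA) = 1.492×10^-5 ⇒ k = 0.00487/(1.492×10^-5·21.9) = 14.9 W/m·K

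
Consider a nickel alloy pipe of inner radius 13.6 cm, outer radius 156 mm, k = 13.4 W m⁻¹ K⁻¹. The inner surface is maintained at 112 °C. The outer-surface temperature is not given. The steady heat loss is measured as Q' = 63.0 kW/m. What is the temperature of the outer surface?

Sum the resistances:
  R'_nickel alloy = ln(0.156/0.136)/(2πk) = 0.1372/(2π·13.4) = 0.001630 m·K/W
ΣR = 0.001630 m·K/W
ΔT = Q'·ΣR = 63000 × 0.001630 = 102.7 K
Heat flows outward, so T_out = T_in − ΔT = 112 − 102.7 = 9.3 °C

T_out = 9.3 °C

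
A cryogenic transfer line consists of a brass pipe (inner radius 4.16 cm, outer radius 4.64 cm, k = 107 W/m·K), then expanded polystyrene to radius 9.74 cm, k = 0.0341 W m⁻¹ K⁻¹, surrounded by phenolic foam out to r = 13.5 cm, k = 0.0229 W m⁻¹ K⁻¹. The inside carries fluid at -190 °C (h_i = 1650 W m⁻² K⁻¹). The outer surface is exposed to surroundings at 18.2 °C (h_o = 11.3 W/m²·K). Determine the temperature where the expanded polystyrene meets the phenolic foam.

Treat each layer as a resistance in series:
  R'_conv,in = 1/(2πr h) = 1/(2π·0.0416·1650) = 0.002319 m·K/W
  R'_brass = ln(0.0464/0.0416)/(2πk) = 0.1092/(2π·107) = 1.624×10^-4 m·K/W
  R'_expanded polystyrene = ln(0.0974/0.0464)/(2πk) = 0.7415/(2π·0.0341) = 3.461 m·K/W
  R'_phenolic foam = ln(0.135/0.0974)/(2πk) = 0.3264/(2π·0.0229) = 2.269 m·K/W
  R'_conv,out = 1/(2πr h) = 1/(2π·0.135·11.3) = 0.1043 m·K/W
ΣR = 0.002319 + 1.624×10^-4 + 3.461 + 2.269 + 0.1043 = 5.837 m·K/W
Q' = ΔT/ΣR = (-190 °C − 18.2 °C)/5.837 = -35.67 W/m
From the inner boundary to the expanded polystyrene/phenolic foam interface, ΣR_partial = 3.463 m·K/W.
T_interface = T_in − Q'·ΣR_partial = -190 °C − (-35.67)(3.463) = -66.5 °C

T = -66.5 °C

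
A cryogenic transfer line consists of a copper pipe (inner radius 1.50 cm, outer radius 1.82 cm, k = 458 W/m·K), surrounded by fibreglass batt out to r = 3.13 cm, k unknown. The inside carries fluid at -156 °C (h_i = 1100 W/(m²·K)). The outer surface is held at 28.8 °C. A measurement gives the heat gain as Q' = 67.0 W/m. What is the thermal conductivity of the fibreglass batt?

ΣR = ΔT/Q' = |-156 − 28.8|/67.0 = 2.758 m·K/W
Known resistances:
  R'_conv,in = 1/(2πr h) = 1/(2π·0.0150·1100) = 0.009646 m·K/W
  R'_copper = ln(0.0182/0.0150)/(2πk) = 0.1934/(2π·458) = 6.720×10^-5 m·K/W
R_fibreglass batt = ΣR − ΣR_known = 2.758 − 0.009713 = 2.748 m·K/W
ln(r₂/r₁)/(2πk) = 2.748 ⇒ k = 0.5422/(2π·2.748) = 0.0314 W/m·K

k = 0.0314 W/m·K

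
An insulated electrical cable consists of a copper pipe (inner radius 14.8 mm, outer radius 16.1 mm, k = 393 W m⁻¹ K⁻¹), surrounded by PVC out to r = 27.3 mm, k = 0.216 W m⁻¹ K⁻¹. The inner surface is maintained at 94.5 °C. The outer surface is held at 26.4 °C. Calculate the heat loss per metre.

Resistance network (inner→outer):
  R'_copper = ln(0.0161/0.0148)/(2πk) = 0.08419/(2π·393) = 3.410×10^-5 m·K/W
  R'_PVC = ln(0.0273/0.0161)/(2πk) = 0.5281/(2π·0.216) = 0.3891 m·K/W
ΣR = 3.410×10^-5 + 0.3891 = 0.3891 m·K/W
Q' = ΔT/ΣR = (94.5 °C − 26.4 °C)/0.3891 = 175 W/m

Q' = 175 W/m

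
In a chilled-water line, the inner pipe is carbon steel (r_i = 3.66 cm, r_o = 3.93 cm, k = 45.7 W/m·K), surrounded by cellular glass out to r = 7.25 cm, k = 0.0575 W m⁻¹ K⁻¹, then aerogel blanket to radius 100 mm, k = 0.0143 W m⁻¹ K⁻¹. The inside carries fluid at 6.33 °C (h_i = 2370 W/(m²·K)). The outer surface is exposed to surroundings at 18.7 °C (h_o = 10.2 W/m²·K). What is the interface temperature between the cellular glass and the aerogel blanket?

T = 10.2 °C

Series thermal resistances, inner to outer:
  R'_conv,in = 1/(2πr h) = 1/(2π·0.0366·2370) = 0.001835 m·K/W
  R'_carbon steel = ln(0.0393/0.0366)/(2πk) = 0.07118/(2π·45.7) = 2.479×10^-4 m·K/W
  R'_cellular glass = ln(0.0725/0.0393)/(2πk) = 0.6124/(2π·0.0575) = 1.695 m·K/W
  R'_aerogel blanket = ln(0.100/0.0725)/(2πk) = 0.3216/(2π·0.0143) = 3.579 m·K/W
  R'_conv,out = 1/(2πr h) = 1/(2π·0.100·10.2) = 0.1560 m·K/W
ΣR = 0.001835 + 2.479×10^-4 + 1.695 + 3.579 + 0.1560 = 5.432 m·K/W
Q' = ΔT/ΣR = (6.33 °C − 18.7 °C)/5.432 = -2.277 W/m
From the inner boundary to the cellular glass/aerogel blanket interface, ΣR_partial = 1.697 m·K/W.
T_interface = T_in − Q'·ΣR_partial = 6.33 °C − (-2.277)(1.697) = 10.2 °C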